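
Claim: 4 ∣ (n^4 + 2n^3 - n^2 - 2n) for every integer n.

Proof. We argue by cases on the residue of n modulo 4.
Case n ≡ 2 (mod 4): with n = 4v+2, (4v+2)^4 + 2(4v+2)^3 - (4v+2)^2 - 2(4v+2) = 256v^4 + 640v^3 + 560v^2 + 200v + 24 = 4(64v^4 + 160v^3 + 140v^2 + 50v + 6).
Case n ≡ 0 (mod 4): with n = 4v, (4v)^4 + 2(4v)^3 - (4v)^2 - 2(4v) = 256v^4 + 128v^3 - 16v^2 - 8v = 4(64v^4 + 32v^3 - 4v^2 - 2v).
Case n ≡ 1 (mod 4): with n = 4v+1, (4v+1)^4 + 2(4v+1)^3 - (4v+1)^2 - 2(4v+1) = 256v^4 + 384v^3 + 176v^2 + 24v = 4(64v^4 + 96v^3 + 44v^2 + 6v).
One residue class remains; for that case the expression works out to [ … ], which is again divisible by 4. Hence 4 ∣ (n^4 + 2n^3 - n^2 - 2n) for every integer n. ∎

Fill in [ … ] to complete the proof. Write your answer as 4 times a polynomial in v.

4(64v^4 + 224v^3 + 284v^2 + 154v + 30)

The residues treated are {2, 0, 1}, so the missing case is n ≡ 3 (mod 4); write n = 4v+3.
Then (4v+3)^4 + 2(4v+3)^3 - (4v+3)^2 - 2(4v+3) = 256v^4 + 896v^3 + 1136v^2 + 616v + 120 = 4(64v^4 + 224v^3 + 284v^2 + 154v + 30).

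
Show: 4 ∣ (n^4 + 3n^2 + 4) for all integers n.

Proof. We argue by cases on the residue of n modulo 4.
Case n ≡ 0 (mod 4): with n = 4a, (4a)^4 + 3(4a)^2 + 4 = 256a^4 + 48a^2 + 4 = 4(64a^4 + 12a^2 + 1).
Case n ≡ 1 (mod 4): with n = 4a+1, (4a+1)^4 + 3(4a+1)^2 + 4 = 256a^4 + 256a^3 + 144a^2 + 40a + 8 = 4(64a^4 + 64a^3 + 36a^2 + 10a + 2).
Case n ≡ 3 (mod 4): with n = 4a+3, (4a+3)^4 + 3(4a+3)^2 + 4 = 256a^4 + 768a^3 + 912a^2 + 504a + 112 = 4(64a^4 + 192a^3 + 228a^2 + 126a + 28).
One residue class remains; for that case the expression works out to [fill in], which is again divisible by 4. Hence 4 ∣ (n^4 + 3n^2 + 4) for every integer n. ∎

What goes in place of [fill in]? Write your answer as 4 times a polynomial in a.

4(64a^4 + 128a^3 + 108a^2 + 44a + 8)

The residues treated are {0, 1, 3}, so the missing case is n ≡ 2 (mod 4); write n = 4a+2.
Then (4a+2)^4 + 3(4a+2)^2 + 4 = 256a^4 + 512a^3 + 432a^2 + 176a + 32 = 4(64a^4 + 128a^3 + 108a^2 + 44a + 8).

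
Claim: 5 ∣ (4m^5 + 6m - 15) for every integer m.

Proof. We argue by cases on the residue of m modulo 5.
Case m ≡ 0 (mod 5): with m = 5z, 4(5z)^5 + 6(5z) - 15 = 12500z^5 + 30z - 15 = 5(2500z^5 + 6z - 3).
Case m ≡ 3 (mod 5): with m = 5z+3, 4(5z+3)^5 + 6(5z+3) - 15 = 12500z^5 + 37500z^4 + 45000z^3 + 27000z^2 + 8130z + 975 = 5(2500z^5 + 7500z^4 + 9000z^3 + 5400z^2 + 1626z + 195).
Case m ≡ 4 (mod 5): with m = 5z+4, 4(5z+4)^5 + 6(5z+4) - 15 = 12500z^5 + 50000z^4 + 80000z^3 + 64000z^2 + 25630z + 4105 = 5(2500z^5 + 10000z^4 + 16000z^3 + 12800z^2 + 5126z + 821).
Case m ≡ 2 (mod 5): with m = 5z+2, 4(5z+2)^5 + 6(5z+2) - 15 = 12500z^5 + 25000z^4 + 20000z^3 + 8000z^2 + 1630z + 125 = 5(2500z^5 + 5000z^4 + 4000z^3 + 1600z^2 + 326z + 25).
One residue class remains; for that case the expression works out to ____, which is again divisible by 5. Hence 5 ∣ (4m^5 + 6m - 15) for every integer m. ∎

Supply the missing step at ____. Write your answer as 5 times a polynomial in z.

Only m ≡ 1 (mod 5) is unaccounted for. Put m = 5z+1:
4(5z+1)^5 + 6(5z+1) - 15 expands to 12500z^5 + 12500z^4 + 5000z^3 + 1000z^2 + 130z - 5,
and factoring out 5 leaves 5(2500z^5 + 2500z^4 + 1000z^3 + 200z^2 + 26z - 1).

5(2500z^5 + 2500z^4 + 1000z^3 + 200z^2 + 26z - 1)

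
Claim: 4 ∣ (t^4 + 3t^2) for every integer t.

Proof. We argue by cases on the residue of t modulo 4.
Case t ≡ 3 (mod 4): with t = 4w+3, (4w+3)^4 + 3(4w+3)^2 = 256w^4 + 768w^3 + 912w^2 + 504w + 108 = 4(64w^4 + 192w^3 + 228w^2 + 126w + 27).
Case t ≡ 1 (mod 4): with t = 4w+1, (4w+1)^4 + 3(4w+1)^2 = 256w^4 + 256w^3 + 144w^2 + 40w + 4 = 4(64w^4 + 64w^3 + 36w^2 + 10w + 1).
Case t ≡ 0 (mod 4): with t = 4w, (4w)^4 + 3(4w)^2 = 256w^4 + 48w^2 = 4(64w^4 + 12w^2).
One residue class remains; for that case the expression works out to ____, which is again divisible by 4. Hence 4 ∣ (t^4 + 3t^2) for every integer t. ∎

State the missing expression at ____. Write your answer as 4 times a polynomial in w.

The residues treated are {3, 1, 0}, so the missing case is t ≡ 2 (mod 4); write t = 4w+2.
Then (4w+2)^4 + 3(4w+2)^2 = 256w^4 + 512w^3 + 432w^2 + 176w + 28 = 4(64w^4 + 128w^3 + 108w^2 + 44w + 7).

4(64w^4 + 128w^3 + 108w^2 + 44w + 7)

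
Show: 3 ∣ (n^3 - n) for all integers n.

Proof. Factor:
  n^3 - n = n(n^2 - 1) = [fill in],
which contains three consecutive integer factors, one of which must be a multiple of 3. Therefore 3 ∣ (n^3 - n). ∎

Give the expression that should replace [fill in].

n(n^2 - 1) = n(n - 1)(n + 1) = (n - 1)n(n + 1).
These three factors are consecutive integers, so their product is divisible by 3.

(n - 1)n(n + 1)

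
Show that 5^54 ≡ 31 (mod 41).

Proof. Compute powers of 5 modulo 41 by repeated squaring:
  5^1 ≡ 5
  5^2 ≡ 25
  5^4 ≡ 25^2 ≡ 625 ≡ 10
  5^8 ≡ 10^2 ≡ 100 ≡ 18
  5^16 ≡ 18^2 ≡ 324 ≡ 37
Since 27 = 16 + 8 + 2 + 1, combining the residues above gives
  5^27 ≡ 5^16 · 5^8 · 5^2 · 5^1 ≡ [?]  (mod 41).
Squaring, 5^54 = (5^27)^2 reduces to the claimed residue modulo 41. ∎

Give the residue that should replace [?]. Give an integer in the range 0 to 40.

Multiply the listed residues: 37 · 18 · 25 · 5 = 666 → 16650 → 83250.
Reducing modulo 41: 83250 = 2030·41 + 20, so 5^27 ≡ 20.

20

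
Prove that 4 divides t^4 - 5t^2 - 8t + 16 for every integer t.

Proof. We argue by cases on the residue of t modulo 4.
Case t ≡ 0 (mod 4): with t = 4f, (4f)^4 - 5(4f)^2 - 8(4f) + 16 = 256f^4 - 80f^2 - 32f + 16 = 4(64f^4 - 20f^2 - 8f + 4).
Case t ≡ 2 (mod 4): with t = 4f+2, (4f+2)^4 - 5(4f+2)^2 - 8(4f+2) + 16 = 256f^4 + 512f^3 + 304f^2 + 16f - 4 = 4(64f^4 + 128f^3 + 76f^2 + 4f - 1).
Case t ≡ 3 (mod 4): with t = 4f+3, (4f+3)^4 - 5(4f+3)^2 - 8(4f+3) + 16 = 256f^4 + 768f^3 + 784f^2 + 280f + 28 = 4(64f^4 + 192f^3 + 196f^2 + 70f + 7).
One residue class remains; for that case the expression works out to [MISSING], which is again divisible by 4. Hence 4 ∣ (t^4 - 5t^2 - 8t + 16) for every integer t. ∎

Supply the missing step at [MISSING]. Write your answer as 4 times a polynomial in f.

4(64f^4 + 64f^3 + 4f^2 - 14f + 1)

The residues treated are {0, 2, 3}, so the missing case is t ≡ 1 (mod 4); write t = 4f+1.
Then (4f+1)^4 - 5(4f+1)^2 - 8(4f+1) + 16 = 256f^4 + 256f^3 + 16f^2 - 56f + 4 = 4(64f^4 + 64f^3 + 4f^2 - 14f + 1).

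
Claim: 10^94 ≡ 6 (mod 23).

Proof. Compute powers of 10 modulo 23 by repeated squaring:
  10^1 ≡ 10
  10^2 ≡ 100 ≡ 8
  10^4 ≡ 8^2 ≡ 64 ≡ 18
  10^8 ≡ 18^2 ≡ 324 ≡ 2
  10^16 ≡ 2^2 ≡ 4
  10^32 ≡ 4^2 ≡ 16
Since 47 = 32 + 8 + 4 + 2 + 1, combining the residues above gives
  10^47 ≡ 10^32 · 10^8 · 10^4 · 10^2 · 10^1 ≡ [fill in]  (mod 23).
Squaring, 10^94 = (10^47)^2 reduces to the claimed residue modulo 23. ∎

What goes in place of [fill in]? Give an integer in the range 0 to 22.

Multiply the listed residues: 16 · 2 · 18 · 8 · 10 = 32 → 576 → 4608 → 46080.
Reducing modulo 23: 46080 = 2003·23 + 11, so 10^47 ≡ 11.

11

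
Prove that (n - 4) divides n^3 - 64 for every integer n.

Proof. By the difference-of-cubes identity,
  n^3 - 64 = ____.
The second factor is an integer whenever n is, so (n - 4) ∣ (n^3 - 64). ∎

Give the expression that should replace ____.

(n - 4)(n^2 + 4n + 16)

a^3 - b^3 = (a - b)(a^2 + ab + b^2). With a = n, b = 4:
n^3 - 64 = (n - 4)(n^2 + 4n + 16).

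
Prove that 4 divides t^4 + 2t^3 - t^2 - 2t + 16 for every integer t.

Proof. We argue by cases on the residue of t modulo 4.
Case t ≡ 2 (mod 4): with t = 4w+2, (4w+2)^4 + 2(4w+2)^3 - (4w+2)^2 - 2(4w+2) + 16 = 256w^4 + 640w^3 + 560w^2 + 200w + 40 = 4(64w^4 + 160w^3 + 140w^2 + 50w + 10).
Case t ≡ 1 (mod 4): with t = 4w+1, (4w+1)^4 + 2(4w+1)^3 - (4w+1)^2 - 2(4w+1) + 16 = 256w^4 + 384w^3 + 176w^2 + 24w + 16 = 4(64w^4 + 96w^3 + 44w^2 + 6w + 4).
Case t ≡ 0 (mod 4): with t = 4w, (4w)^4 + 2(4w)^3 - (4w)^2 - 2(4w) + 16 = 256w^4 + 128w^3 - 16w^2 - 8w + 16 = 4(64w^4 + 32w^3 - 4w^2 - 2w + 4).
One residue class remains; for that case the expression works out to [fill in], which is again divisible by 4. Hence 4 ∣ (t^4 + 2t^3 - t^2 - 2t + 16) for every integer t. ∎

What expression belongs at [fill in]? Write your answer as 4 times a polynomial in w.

4(64w^4 + 224w^3 + 284w^2 + 154w + 34)

The residues treated are {2, 1, 0}, so the missing case is t ≡ 3 (mod 4); write t = 4w+3.
Then (4w+3)^4 + 2(4w+3)^3 - (4w+3)^2 - 2(4w+3) + 16 = 256w^4 + 896w^3 + 1136w^2 + 616w + 136 = 4(64w^4 + 224w^3 + 284w^2 + 154w + 34).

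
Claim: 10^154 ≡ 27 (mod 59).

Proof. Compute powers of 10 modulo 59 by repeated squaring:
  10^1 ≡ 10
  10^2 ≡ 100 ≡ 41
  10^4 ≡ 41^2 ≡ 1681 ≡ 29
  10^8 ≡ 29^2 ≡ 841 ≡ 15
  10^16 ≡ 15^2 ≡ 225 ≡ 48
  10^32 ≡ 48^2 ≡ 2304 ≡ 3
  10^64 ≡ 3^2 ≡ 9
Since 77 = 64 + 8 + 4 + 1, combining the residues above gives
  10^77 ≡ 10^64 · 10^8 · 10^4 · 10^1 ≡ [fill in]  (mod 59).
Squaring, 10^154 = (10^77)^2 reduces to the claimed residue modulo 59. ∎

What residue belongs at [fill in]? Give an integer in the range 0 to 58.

33

Multiply the listed residues: 9 · 15 · 29 · 10 = 135 → 3915 → 39150.
Reducing modulo 59: 39150 = 663·59 + 33, so 10^77 ≡ 33.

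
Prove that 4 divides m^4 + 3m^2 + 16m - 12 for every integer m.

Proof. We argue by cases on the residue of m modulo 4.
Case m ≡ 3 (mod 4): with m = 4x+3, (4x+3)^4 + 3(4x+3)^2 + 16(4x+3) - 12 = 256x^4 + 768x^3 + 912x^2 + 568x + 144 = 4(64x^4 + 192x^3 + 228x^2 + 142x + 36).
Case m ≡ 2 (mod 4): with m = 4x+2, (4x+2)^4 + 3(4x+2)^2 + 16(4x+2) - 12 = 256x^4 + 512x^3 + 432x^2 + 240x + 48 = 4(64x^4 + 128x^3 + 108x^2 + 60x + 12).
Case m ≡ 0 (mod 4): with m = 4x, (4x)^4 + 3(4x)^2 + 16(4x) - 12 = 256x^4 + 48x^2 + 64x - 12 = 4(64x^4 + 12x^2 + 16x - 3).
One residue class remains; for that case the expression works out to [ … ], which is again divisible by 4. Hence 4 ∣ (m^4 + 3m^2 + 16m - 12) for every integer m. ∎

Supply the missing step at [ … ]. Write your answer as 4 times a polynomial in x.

4(64x^4 + 64x^3 + 36x^2 + 26x + 2)

The residues treated are {3, 2, 0}, so the missing case is m ≡ 1 (mod 4); write m = 4x+1.
Then (4x+1)^4 + 3(4x+1)^2 + 16(4x+1) - 12 = 256x^4 + 256x^3 + 144x^2 + 104x + 8 = 4(64x^4 + 64x^3 + 36x^2 + 26x + 2).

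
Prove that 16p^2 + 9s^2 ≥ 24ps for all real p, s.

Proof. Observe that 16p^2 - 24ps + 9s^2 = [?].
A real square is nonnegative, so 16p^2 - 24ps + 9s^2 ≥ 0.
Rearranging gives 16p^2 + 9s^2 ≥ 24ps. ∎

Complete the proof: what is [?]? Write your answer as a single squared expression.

16p^2 - 24ps + 9s^2 is a perfect-square trinomial: the outer terms are (4p)^2 and (3s)^2, and the cross term is -2·4p·3s.
So 16p^2 - 24ps + 9s^2 = (4p - 3s)^2 ≥ 0.

(4p - 3s)^2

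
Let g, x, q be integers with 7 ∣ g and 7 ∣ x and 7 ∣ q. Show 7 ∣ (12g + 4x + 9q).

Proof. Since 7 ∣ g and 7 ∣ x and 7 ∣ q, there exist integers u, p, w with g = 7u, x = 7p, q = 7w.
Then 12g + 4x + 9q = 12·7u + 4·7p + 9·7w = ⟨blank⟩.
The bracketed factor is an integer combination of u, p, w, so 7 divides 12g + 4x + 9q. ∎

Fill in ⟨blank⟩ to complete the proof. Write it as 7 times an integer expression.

Each term has a factor of 7: 12·7u + 4·7p + 9·7w = 7·(4p + 12u + 9w).
Since 4p + 12u + 9w is an integer, 7 ∣ (12g + 4x + 9q).

7(4p + 12u + 9w)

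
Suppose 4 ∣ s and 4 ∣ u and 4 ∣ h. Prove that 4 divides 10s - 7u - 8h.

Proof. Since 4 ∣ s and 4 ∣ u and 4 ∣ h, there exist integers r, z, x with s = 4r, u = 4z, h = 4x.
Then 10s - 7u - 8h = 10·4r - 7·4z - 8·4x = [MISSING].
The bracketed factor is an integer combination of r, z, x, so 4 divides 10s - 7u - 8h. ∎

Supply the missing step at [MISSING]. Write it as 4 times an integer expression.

Each term has a factor of 4: 10·4r - 7·4z - 8·4x = 4·(10r - 8x - 7z).
Since 10r - 8x - 7z is an integer, 4 ∣ (10s - 7u - 8h).

4(10r - 8x - 7z)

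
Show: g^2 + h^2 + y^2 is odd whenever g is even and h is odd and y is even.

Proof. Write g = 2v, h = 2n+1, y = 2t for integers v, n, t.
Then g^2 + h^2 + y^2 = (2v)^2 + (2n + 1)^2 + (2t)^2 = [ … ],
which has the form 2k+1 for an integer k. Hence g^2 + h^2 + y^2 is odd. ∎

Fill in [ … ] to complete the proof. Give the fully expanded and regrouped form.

2(2n^2 + 2n + 2t^2 + 2v^2) + 1

(2v)^2 + (2n + 1)^2 + (2t)^2 = 4n^2 + 4n + 4t^2 + 4v^2 + 1
= 2(2n^2 + 2n + 2t^2 + 2v^2) + 1.
Since 2n^2 + 2n + 2t^2 + 2v^2 is an integer, the sum of squares is of the form 2k+1 for an integer k.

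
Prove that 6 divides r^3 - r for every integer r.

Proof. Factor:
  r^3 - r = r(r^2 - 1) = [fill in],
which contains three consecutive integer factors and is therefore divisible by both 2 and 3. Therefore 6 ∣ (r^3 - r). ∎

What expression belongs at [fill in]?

(r - 1)r(r + 1)

r(r^2 - 1) = r(r - 1)(r + 1) = (r - 1)r(r + 1).
These three factors are consecutive integers, so their product is divisible by 6.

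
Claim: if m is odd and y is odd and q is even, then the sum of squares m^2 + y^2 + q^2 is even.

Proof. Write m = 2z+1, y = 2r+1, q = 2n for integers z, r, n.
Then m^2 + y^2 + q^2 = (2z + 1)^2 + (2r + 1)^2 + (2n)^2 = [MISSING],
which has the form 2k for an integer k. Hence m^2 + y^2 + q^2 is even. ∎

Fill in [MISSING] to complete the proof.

(2z + 1)^2 + (2r + 1)^2 + (2n)^2 = 4n^2 + 4r^2 + 4r + 4z^2 + 4z + 2
= 2(2n^2 + 2r^2 + 2r + 2z^2 + 2z + 1).
Since 2n^2 + 2r^2 + 2r + 2z^2 + 2z + 1 is an integer, the sum of squares is of the form 2k for an integer k.

2(2n^2 + 2r^2 + 2r + 2z^2 + 2z + 1)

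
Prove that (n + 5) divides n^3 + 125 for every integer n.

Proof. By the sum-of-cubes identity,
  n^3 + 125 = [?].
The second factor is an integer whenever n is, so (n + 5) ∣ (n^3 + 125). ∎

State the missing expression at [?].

a^3 + b^3 = (a + b)(a^2 - ab + b^2). With a = n, b = 5:
n^3 + 125 = (n + 5)(n^2 - 5n + 25).

(n + 5)(n^2 - 5n + 25)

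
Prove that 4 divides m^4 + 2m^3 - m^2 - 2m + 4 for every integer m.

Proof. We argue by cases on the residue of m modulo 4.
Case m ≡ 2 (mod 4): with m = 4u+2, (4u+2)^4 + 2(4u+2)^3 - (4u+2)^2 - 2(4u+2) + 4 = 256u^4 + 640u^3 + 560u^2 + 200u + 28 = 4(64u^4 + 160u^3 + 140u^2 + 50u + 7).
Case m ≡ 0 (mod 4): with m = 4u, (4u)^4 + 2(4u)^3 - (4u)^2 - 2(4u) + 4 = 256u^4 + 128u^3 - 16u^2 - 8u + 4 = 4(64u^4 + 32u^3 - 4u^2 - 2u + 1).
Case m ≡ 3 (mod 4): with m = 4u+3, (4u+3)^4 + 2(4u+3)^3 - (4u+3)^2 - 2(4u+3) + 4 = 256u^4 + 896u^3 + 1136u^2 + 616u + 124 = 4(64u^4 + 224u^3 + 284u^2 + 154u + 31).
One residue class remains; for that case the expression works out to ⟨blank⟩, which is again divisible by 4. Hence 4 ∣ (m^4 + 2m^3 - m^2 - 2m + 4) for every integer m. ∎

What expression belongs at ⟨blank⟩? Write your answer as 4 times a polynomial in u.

The residues treated are {2, 0, 3}, so the missing case is m ≡ 1 (mod 4); write m = 4u+1.
Then (4u+1)^4 + 2(4u+1)^3 - (4u+1)^2 - 2(4u+1) + 4 = 256u^4 + 384u^3 + 176u^2 + 24u + 4 = 4(64u^4 + 96u^3 + 44u^2 + 6u + 1).

4(64u^4 + 96u^3 + 44u^2 + 6u + 1)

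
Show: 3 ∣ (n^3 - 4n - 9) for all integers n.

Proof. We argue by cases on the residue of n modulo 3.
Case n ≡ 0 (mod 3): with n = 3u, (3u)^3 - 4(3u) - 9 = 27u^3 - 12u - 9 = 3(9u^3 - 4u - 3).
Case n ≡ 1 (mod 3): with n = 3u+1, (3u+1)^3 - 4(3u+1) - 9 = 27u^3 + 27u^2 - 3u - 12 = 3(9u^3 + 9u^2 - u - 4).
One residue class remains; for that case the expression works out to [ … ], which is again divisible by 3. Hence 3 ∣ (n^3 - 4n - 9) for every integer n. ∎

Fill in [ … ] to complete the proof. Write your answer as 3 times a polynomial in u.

The residues treated are {0, 1}, so the missing case is n ≡ 2 (mod 3); write n = 3u+2.
Then (3u+2)^3 - 4(3u+2) - 9 = 27u^3 + 54u^2 + 24u - 9 = 3(9u^3 + 18u^2 + 8u - 3).

3(9u^3 + 18u^2 + 8u - 3)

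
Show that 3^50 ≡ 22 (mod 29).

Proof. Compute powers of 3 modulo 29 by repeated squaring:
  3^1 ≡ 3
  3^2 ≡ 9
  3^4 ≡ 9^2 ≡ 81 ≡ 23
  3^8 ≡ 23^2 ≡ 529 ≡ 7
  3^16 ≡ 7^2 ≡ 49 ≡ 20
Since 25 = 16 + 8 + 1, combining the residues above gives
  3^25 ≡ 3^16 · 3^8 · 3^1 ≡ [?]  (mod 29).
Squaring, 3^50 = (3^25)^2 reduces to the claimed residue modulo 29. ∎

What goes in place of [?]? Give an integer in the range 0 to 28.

3^16 · 3^8 · 3^1 ≡ 20 · 7 · 3 = 420.
420 mod 29 = 14, so 3^25 ≡ 14 (mod 29).

14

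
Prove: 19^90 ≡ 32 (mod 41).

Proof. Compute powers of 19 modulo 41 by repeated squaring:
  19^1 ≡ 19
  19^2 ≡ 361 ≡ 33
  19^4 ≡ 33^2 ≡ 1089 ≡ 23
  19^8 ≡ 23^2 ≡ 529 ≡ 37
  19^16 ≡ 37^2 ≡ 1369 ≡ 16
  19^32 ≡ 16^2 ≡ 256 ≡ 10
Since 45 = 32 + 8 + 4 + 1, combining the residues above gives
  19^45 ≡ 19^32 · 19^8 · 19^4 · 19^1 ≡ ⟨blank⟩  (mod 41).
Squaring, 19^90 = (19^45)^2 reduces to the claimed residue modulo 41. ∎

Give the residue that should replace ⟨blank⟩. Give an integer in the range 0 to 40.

27

19^32 · 19^8 · 19^4 · 19^1 ≡ 10 · 37 · 23 · 19 = 161690.
161690 mod 41 = 27, so 19^45 ≡ 27 (mod 41).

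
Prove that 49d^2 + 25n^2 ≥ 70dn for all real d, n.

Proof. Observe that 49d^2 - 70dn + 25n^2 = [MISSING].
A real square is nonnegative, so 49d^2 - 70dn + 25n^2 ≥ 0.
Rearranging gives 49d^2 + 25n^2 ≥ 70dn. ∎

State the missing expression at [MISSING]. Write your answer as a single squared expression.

49d^2 - 70dn + 25n^2 is a perfect-square trinomial: the outer terms are (7d)^2 and (5n)^2, and the cross term is -2·7d·5n.
So 49d^2 - 70dn + 25n^2 = (7d - 5n)^2 ≥ 0.

(7d - 5n)^2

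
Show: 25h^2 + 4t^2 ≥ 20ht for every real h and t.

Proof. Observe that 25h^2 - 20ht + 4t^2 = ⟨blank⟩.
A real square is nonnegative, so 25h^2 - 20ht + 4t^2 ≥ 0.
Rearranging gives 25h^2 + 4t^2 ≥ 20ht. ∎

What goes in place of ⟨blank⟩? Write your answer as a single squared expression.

The leading and trailing coefficients are 5^2 and 2^2, and 20 = 2·5·2, so the trinomial is (5h - 2t)^2.
Hence 25h^2 - 20ht + 4t^2 ≥ 0.

(5h - 2t)^2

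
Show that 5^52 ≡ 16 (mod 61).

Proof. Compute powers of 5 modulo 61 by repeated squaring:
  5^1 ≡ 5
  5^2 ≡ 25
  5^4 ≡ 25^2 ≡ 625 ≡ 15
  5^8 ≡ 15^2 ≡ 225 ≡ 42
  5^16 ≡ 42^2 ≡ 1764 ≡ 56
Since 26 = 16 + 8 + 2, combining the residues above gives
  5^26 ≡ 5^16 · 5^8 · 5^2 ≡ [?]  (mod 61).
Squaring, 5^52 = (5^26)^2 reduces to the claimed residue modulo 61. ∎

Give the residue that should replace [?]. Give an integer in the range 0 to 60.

5^16 · 5^8 · 5^2 ≡ 56 · 42 · 25 = 58800.
58800 mod 61 = 57, so 5^26 ≡ 57 (mod 61).

57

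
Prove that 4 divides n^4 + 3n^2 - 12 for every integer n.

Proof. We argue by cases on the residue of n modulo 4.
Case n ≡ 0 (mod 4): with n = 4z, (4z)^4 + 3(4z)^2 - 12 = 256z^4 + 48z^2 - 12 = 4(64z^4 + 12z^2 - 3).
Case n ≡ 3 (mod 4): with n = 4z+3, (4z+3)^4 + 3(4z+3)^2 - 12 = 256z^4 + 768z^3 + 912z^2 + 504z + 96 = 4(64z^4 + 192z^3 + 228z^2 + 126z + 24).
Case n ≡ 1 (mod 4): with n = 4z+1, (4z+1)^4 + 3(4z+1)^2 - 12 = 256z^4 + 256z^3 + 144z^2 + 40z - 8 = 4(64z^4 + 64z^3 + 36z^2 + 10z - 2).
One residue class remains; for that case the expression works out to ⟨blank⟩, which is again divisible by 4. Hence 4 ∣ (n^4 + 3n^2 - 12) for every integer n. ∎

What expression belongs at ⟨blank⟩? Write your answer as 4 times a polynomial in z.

Only n ≡ 2 (mod 4) is unaccounted for. Put n = 4z+2:
(4z+2)^4 + 3(4z+2)^2 - 12 expands to 256z^4 + 512z^3 + 432z^2 + 176z + 16,
and factoring out 4 leaves 4(64z^4 + 128z^3 + 108z^2 + 44z + 4).

4(64z^4 + 128z^3 + 108z^2 + 44z + 4)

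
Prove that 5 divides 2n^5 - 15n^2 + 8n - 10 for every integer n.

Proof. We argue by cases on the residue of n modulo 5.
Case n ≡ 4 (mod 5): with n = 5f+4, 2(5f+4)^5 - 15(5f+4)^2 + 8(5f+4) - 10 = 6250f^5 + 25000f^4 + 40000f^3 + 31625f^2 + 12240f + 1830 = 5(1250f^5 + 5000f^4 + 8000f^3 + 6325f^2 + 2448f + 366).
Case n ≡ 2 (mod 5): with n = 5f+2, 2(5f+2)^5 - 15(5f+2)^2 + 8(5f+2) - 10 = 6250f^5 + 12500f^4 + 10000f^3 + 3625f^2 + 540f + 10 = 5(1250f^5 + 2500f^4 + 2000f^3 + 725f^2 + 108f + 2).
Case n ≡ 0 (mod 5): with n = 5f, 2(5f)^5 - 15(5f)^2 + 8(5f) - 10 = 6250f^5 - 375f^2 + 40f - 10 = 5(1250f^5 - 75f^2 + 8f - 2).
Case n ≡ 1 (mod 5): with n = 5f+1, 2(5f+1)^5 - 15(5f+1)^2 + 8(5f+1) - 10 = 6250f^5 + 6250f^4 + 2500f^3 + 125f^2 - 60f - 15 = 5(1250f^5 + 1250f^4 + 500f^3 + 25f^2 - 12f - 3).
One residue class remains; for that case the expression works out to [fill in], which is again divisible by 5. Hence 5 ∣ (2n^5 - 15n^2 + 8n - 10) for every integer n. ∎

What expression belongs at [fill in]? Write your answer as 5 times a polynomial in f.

The residues treated are {4, 2, 0, 1}, so the missing case is n ≡ 3 (mod 5); write n = 5f+3.
Then 2(5f+3)^5 - 15(5f+3)^2 + 8(5f+3) - 10 = 6250f^5 + 18750f^4 + 22500f^3 + 13125f^2 + 3640f + 365 = 5(1250f^5 + 3750f^4 + 4500f^3 + 2625f^2 + 728f + 73).

5(1250f^5 + 3750f^4 + 4500f^3 + 2625f^2 + 728f + 73)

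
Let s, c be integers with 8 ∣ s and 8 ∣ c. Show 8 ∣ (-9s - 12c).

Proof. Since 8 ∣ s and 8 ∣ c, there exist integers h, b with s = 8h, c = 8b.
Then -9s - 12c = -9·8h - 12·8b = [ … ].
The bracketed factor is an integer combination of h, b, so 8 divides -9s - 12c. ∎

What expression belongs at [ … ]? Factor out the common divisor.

8(-12b - 9h)

Pull the common 8 out of every term: -9·8h - 12·8b = 8(-12b - 9h).
-12b - 9h is an integer, which exhibits the divisibility.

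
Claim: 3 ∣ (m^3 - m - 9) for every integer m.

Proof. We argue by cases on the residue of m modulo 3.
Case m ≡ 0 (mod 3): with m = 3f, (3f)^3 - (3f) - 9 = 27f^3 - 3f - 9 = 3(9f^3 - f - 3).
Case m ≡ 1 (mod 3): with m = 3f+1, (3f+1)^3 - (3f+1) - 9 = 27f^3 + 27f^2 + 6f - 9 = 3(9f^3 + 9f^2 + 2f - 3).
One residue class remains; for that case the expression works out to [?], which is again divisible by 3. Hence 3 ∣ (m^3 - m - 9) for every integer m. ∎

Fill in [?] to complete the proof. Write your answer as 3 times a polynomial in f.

Only m ≡ 2 (mod 3) is unaccounted for. Put m = 3f+2:
(3f+2)^3 - (3f+2) - 9 expands to 27f^3 + 54f^2 + 33f - 3,
and factoring out 3 leaves 3(9f^3 + 18f^2 + 11f - 1).

3(9f^3 + 18f^2 + 11f - 1)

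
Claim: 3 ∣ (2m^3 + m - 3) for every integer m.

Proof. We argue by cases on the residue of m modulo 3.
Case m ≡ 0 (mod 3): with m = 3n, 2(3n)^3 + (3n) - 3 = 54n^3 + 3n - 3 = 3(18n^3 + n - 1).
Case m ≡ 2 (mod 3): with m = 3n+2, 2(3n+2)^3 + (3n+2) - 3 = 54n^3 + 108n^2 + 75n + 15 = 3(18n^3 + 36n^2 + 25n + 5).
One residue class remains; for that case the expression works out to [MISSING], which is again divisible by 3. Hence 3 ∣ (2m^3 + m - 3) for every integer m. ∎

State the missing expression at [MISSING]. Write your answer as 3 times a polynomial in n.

3(18n^3 + 18n^2 + 7n)

The residues treated are {0, 2}, so the missing case is m ≡ 1 (mod 3); write m = 3n+1.
Then 2(3n+1)^3 + (3n+1) - 3 = 54n^3 + 54n^2 + 21n = 3(18n^3 + 18n^2 + 7n).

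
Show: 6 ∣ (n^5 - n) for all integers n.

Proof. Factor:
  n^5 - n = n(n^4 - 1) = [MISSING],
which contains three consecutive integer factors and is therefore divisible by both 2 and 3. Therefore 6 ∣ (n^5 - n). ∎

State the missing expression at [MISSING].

n^4 - 1 = (n^2 - 1)(n^2 + 1), and n^2 - 1 = (n-1)(n+1).
So n(n^4 - 1) = (n - 1)n(n + 1)(n^2 + 1).

(n - 1)n(n + 1)(n^2 + 1)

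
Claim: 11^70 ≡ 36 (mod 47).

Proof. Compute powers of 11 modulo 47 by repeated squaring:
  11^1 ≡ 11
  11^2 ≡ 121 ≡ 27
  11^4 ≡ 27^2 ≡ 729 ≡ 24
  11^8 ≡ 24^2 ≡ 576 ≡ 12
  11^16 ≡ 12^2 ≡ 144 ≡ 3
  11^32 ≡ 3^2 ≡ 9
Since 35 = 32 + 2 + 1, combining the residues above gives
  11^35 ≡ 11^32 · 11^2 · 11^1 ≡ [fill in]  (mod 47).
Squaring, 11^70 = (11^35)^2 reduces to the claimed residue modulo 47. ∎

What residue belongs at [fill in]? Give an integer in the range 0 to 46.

11^32 · 11^2 · 11^1 ≡ 9 · 27 · 11 = 2673.
2673 mod 47 = 41, so 11^35 ≡ 41 (mod 47).

41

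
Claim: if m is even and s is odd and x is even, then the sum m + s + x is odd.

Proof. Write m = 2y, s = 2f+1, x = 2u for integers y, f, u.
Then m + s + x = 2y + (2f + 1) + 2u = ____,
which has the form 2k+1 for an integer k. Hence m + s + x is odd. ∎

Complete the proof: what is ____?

2(f + u + y) + 1

2y + (2f + 1) + 2u = 2f + 2u + 2y + 1
= 2(f + u + y) + 1.
Since f + u + y is an integer, the sum is of the form 2k+1 for an integer k.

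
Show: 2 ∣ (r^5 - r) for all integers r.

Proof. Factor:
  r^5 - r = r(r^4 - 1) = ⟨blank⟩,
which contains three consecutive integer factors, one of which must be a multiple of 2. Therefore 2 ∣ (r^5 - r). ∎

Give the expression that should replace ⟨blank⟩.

(r - 1)r(r + 1)(r^2 + 1)

r^4 - 1 = (r^2 - 1)(r^2 + 1), and r^2 - 1 = (r-1)(r+1).
So r(r^4 - 1) = (r - 1)r(r + 1)(r^2 + 1).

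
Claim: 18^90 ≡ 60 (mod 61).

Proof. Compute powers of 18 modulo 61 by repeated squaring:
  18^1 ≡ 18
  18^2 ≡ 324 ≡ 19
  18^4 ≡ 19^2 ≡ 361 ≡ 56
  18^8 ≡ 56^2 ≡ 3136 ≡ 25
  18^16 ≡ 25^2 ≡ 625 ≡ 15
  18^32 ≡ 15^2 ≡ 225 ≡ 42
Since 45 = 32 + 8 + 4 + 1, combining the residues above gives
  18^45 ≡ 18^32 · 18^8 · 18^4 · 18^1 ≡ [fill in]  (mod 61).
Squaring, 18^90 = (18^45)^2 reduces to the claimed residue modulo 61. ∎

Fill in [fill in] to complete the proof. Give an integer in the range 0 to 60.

50

18^32 · 18^8 · 18^4 · 18^1 ≡ 42 · 25 · 56 · 18 = 1058400.
1058400 mod 61 = 50, so 18^45 ≡ 50 (mod 61).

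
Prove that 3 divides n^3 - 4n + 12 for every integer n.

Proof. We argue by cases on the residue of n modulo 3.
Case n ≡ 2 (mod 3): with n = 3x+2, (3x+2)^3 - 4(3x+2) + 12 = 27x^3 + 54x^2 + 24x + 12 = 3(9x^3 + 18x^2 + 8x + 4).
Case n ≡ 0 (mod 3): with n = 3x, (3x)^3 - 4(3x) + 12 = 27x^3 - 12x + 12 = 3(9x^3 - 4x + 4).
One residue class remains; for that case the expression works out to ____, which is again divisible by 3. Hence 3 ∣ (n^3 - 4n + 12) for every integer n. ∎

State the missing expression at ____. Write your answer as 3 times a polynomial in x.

3(9x^3 + 9x^2 - x + 3)

Only n ≡ 1 (mod 3) is unaccounted for. Put n = 3x+1:
(3x+1)^3 - 4(3x+1) + 12 expands to 27x^3 + 27x^2 - 3x + 9,
and factoring out 3 leaves 3(9x^3 + 9x^2 - x + 3).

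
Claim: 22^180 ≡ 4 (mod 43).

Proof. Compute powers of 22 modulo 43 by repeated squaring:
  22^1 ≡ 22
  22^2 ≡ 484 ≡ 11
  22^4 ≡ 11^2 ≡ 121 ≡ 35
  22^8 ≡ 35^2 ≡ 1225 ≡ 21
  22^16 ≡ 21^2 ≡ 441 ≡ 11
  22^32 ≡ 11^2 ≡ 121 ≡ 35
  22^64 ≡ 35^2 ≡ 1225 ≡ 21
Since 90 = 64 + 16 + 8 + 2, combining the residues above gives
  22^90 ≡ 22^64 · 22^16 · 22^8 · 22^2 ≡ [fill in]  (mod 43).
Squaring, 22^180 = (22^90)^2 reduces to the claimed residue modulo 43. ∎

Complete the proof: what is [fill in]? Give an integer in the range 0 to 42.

41

22^64 · 22^16 · 22^8 · 22^2 ≡ 21 · 11 · 21 · 11 = 53361.
53361 mod 43 = 41, so 22^90 ≡ 41 (mod 43).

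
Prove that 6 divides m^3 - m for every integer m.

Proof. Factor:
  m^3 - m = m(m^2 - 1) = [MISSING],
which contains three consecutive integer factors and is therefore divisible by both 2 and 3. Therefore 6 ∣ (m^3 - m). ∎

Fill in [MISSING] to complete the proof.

(m - 1)m(m + 1)

m(m^2 - 1) = m(m - 1)(m + 1) = (m - 1)m(m + 1).
These three factors are consecutive integers, so their product is divisible by 6.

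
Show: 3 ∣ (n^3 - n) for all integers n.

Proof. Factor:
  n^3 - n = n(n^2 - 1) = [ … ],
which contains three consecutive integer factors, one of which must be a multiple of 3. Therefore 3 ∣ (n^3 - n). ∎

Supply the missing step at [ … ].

(n - 1)n(n + 1)

n(n^2 - 1) = n(n - 1)(n + 1) = (n - 1)n(n + 1).
These three factors are consecutive integers, so their product is divisible by 3.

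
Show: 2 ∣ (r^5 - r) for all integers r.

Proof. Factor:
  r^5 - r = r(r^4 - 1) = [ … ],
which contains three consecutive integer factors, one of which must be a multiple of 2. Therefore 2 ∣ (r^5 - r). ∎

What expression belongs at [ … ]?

r^4 - 1 = (r^2 - 1)(r^2 + 1), and r^2 - 1 = (r-1)(r+1).
So r(r^4 - 1) = (r - 1)r(r + 1)(r^2 + 1).

(r - 1)r(r + 1)(r^2 + 1)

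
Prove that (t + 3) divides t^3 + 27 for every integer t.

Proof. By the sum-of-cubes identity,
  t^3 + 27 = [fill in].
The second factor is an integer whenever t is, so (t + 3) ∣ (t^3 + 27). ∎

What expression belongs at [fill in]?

a^3 + b^3 = (a + b)(a^2 - ab + b^2). With a = t, b = 3:
t^3 + 27 = (t + 3)(t^2 - 3t + 9).

(t + 3)(t^2 - 3t + 9)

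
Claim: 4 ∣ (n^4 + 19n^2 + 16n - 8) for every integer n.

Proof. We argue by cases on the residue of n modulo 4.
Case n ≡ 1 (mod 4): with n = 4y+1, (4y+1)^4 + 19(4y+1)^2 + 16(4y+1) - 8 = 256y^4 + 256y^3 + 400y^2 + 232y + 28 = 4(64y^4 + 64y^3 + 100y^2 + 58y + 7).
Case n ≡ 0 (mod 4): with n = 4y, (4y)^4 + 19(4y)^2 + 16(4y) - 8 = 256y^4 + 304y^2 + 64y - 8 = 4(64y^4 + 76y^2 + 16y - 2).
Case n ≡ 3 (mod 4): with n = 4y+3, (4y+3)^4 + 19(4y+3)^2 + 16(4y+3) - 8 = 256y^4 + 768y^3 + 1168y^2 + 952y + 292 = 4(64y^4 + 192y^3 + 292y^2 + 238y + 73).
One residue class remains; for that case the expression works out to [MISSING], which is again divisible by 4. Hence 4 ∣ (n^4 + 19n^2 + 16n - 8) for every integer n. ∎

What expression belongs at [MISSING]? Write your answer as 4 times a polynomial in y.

4(64y^4 + 128y^3 + 172y^2 + 124y + 29)

Only n ≡ 2 (mod 4) is unaccounted for. Put n = 4y+2:
(4y+2)^4 + 19(4y+2)^2 + 16(4y+2) - 8 expands to 256y^4 + 512y^3 + 688y^2 + 496y + 116,
and factoring out 4 leaves 4(64y^4 + 128y^3 + 172y^2 + 124y + 29).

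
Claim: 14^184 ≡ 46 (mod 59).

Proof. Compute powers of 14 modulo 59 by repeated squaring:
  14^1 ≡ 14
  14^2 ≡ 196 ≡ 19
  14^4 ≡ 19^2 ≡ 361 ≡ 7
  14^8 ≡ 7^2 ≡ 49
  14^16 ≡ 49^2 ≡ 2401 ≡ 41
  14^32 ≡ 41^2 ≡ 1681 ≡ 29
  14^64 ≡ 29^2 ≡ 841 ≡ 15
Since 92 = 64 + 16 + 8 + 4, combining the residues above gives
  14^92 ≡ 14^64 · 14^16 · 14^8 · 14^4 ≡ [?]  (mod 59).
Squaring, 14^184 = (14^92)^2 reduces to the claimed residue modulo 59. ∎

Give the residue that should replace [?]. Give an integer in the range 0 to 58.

20

Multiply the listed residues: 15 · 41 · 49 · 7 = 615 → 30135 → 210945.
Reducing modulo 59: 210945 = 3575·59 + 20, so 14^92 ≡ 20.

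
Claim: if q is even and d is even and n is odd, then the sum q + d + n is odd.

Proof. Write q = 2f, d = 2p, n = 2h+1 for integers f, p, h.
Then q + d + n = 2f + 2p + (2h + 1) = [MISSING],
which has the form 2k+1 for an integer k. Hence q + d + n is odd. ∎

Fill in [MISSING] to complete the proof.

Expanding: 2f + 2p + (2h + 1) = 2f + 2h + 2p + 1.
Every term except the constant is even, so this is 2(f + h + p) + 1,
and f + h + p ∈ ℤ gives the required form.

2(f + h + p) + 1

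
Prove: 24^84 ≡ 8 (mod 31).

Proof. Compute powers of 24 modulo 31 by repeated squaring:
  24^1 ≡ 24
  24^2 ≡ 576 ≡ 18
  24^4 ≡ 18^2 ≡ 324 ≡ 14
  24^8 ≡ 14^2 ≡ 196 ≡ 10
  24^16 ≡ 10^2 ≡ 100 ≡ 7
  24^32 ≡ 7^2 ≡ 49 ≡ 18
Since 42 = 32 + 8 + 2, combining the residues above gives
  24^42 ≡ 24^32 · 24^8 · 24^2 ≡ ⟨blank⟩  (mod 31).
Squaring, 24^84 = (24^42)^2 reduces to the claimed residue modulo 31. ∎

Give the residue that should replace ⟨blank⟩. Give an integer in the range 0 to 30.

16

Multiply the listed residues: 18 · 10 · 18 = 180 → 3240.
Reducing modulo 31: 3240 = 104·31 + 16, so 24^42 ≡ 16.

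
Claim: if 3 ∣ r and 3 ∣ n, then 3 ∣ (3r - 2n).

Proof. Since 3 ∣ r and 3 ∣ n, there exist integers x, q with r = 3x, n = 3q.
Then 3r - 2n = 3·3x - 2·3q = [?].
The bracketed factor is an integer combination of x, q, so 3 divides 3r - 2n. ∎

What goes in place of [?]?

3(-2q + 3x)

Each term has a factor of 3: 3·3x - 2·3q = 3·(-2q + 3x).
Since -2q + 3x is an integer, 3 ∣ (3r - 2n).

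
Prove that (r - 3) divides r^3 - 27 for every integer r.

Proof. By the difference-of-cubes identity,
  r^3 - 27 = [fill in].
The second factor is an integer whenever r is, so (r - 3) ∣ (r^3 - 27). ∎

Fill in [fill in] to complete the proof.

a^3 - b^3 = (a - b)(a^2 + ab + b^2). With a = r, b = 3:
r^3 - 27 = (r - 3)(r^2 + 3r + 9).

(r - 3)(r^2 + 3r + 9)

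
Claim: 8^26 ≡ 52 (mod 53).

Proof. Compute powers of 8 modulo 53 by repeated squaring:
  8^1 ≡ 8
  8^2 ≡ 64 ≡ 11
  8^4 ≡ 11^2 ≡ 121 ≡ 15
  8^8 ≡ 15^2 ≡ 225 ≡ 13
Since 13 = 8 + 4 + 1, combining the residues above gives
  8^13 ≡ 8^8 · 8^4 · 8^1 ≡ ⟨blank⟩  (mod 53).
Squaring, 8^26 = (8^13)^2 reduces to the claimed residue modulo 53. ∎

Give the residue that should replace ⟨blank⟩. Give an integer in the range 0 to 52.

23

Multiply the listed residues: 13 · 15 · 8 = 195 → 1560.
Reducing modulo 53: 1560 = 29·53 + 23, so 8^13 ≡ 23.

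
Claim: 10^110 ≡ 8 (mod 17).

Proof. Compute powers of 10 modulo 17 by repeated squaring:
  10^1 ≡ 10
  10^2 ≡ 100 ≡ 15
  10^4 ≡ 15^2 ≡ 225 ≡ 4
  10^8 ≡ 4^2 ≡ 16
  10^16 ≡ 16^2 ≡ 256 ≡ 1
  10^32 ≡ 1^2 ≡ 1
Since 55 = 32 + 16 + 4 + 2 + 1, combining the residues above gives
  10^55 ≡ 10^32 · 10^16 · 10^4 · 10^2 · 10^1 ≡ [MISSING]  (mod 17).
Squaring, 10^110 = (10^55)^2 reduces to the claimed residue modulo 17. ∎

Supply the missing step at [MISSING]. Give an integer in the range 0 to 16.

5

Multiply the listed residues: 1 · 1 · 4 · 15 · 10 = 1 → 4 → 60 → 600.
Reducing modulo 17: 600 = 35·17 + 5, so 10^55 ≡ 5.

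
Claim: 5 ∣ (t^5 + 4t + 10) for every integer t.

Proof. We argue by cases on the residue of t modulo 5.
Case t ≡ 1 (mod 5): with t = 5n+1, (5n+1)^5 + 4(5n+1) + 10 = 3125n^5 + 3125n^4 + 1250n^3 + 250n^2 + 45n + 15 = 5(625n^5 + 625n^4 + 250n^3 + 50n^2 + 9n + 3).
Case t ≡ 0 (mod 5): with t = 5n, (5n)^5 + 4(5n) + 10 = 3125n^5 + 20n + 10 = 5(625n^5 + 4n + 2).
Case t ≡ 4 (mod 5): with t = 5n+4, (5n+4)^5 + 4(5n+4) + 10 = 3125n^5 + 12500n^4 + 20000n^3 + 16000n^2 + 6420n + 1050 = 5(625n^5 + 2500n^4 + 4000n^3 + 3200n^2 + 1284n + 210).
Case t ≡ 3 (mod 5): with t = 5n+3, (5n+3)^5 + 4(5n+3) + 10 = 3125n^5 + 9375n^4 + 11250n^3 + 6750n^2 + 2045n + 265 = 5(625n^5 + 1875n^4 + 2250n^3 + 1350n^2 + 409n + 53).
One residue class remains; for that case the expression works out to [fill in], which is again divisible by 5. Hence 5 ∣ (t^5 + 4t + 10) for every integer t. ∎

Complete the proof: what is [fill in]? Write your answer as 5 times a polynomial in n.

5(625n^5 + 1250n^4 + 1000n^3 + 400n^2 + 84n + 10)

Only t ≡ 2 (mod 5) is unaccounted for. Put t = 5n+2:
(5n+2)^5 + 4(5n+2) + 10 expands to 3125n^5 + 6250n^4 + 5000n^3 + 2000n^2 + 420n + 50,
and factoring out 5 leaves 5(625n^5 + 1250n^4 + 1000n^3 + 400n^2 + 84n + 10).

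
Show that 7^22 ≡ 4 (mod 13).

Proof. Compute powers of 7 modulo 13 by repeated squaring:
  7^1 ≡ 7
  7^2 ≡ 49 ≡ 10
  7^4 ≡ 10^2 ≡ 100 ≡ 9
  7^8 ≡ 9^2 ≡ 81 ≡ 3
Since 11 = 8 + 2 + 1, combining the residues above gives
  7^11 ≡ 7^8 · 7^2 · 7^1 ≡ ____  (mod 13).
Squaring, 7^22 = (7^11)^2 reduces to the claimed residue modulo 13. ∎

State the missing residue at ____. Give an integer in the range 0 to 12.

2

Multiply the listed residues: 3 · 10 · 7 = 30 → 210.
Reducing modulo 13: 210 = 16·13 + 2, so 7^11 ≡ 2.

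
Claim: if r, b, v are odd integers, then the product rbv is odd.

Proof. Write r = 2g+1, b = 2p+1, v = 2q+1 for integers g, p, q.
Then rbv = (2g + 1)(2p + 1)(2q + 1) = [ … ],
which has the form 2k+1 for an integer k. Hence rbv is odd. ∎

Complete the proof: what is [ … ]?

Expanding: (2g + 1)(2p + 1)(2q + 1) = 8gpq + 4gp + 4gq + 2g + 4pq + 2p + 2q + 1.
Every term except the constant is even, so this is 2(4gpq + 2gp + 2gq + g + 2pq + p + q) + 1,
and 4gpq + 2gp + 2gq + g + 2pq + p + q ∈ ℤ gives the required form.

2(4gpq + 2gp + 2gq + g + 2pq + p + q) + 1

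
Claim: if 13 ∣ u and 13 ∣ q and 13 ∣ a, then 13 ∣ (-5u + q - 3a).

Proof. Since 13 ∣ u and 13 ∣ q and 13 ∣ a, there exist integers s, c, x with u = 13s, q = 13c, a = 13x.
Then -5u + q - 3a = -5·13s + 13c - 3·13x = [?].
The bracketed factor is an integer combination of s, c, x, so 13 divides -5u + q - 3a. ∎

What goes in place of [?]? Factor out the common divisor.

13(c - 5s - 3x)

Pull the common 13 out of every term: -5·13s + 13c - 3·13x = 13(c - 5s - 3x).
c - 5s - 3x is an integer, which exhibits the divisibility.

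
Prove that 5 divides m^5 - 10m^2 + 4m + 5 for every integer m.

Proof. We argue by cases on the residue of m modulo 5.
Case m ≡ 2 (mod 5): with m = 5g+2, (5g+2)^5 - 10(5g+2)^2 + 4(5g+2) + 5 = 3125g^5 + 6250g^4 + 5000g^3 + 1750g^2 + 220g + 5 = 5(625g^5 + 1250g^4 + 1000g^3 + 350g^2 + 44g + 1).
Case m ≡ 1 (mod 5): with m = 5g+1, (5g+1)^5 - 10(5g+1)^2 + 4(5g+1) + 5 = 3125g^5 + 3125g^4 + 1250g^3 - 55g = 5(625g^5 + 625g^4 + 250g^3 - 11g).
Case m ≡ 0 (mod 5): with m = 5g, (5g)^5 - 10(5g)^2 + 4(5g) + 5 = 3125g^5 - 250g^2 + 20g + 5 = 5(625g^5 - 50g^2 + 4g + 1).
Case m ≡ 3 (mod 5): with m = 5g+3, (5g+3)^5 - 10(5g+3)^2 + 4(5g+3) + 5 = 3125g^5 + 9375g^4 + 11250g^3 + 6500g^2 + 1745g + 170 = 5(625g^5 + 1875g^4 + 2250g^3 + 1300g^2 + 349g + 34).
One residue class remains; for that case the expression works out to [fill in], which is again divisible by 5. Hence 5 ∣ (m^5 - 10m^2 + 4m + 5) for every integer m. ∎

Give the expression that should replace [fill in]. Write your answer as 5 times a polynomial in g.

5(625g^5 + 2500g^4 + 4000g^3 + 3150g^2 + 1204g + 177)

The residues treated are {2, 1, 0, 3}, so the missing case is m ≡ 4 (mod 5); write m = 5g+4.
Then (5g+4)^5 - 10(5g+4)^2 + 4(5g+4) + 5 = 3125g^5 + 12500g^4 + 20000g^3 + 15750g^2 + 6020g + 885 = 5(625g^5 + 2500g^4 + 4000g^3 + 3150g^2 + 1204g + 177).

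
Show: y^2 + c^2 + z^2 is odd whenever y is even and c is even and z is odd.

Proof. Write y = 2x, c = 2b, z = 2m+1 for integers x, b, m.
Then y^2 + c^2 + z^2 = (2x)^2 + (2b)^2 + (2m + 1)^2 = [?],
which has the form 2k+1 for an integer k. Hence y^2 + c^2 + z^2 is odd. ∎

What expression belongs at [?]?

2(2b^2 + 2m^2 + 2m + 2x^2) + 1

Expanding: (2x)^2 + (2b)^2 + (2m + 1)^2 = 4b^2 + 4m^2 + 4m + 4x^2 + 1.
Every term except the constant is even, so this is 2(2b^2 + 2m^2 + 2m + 2x^2) + 1,
and 2b^2 + 2m^2 + 2m + 2x^2 ∈ ℤ gives the required form.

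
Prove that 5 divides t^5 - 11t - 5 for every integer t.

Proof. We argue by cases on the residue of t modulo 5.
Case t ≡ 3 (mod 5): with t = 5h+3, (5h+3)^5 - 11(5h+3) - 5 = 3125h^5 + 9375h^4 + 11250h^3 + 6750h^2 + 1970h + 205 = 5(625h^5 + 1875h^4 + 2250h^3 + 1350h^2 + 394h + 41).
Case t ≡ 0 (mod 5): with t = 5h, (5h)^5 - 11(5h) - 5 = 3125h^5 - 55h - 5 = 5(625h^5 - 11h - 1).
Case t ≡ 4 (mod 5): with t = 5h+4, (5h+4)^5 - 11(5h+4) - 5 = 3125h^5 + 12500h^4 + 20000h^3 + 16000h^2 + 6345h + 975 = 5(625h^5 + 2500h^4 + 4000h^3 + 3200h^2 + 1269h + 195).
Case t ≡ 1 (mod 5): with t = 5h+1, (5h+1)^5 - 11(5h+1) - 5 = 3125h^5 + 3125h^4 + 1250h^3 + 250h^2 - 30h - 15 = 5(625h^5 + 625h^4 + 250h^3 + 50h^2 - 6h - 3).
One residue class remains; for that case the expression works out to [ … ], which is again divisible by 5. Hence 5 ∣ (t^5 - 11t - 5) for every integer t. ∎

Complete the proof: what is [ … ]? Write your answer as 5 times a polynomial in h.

Only t ≡ 2 (mod 5) is unaccounted for. Put t = 5h+2:
(5h+2)^5 - 11(5h+2) - 5 expands to 3125h^5 + 6250h^4 + 5000h^3 + 2000h^2 + 345h + 5,
and factoring out 5 leaves 5(625h^5 + 1250h^4 + 1000h^3 + 400h^2 + 69h + 1).

5(625h^5 + 1250h^4 + 1000h^3 + 400h^2 + 69h + 1)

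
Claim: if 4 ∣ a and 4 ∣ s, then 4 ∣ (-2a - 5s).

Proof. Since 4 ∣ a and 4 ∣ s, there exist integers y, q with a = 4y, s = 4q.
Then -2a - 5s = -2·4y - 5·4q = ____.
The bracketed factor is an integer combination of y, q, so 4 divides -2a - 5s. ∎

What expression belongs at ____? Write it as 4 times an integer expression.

Pull the common 4 out of every term: -2·4y - 5·4q = 4(-5q - 2y).
-5q - 2y is an integer, which exhibits the divisibility.

4(-5q - 2y)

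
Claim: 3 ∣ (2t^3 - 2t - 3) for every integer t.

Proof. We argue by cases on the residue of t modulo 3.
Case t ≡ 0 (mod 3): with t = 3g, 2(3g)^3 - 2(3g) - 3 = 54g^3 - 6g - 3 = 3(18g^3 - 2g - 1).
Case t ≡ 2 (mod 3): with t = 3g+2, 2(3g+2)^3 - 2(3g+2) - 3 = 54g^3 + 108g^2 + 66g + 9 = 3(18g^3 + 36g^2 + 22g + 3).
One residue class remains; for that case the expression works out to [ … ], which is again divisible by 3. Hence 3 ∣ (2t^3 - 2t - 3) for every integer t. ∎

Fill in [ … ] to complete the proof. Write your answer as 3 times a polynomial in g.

The residues treated are {0, 2}, so the missing case is t ≡ 1 (mod 3); write t = 3g+1.
Then 2(3g+1)^3 - 2(3g+1) - 3 = 54g^3 + 54g^2 + 12g - 3 = 3(18g^3 + 18g^2 + 4g - 1).

3(18g^3 + 18g^2 + 4g - 1)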